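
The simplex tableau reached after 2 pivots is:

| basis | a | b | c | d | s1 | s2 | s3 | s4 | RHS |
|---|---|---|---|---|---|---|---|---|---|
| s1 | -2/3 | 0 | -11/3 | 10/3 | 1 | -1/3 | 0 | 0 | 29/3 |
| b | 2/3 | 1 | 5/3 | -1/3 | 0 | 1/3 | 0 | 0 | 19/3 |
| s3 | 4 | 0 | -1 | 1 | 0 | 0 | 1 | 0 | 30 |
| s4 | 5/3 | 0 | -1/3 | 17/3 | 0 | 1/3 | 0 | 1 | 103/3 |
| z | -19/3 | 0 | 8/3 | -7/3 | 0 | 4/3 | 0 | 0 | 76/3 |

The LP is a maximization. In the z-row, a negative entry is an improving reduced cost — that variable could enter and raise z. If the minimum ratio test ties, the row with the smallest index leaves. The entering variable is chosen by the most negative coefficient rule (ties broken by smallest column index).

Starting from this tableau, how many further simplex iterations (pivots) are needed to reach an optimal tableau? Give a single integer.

2

pivot: a in, s3 out → z = 437/6
pivot: d in, s4 out → z = 1595/21
No improving column remains; optimal.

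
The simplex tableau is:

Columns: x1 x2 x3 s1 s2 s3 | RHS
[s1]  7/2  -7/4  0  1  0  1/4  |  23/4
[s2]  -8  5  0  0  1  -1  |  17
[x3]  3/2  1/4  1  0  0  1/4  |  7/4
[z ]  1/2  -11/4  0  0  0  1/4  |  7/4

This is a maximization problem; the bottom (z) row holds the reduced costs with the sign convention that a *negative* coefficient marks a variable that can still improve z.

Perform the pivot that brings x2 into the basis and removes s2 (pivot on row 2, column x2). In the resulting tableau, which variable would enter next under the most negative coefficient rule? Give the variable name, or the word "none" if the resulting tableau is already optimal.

Pivot element 5. New z-row = old z-row − (-11/4)·(row 2/5).
Updated z-row coefficients: x1: -39/10, x2: 0, x3: 0, s1: 0, s2: 11/20, s3: -3/10.
The most negative is -39/10 in column x1, so x1 would enter next.

x1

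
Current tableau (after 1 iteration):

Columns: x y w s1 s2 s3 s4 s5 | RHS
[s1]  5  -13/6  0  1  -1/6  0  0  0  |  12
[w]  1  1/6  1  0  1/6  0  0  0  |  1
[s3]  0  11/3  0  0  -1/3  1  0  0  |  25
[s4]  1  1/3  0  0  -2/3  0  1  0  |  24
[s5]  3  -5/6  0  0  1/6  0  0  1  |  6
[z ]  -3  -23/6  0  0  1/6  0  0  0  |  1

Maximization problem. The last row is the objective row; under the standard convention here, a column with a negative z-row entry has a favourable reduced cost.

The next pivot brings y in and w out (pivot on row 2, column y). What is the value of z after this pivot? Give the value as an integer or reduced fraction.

Minimum ratio for y: 1/(1/6) = 6.
z changes by −(z-row coeff of y)·ratio = −(-23/6)·6 = 23.
New z = 1 + 23 = 24.

24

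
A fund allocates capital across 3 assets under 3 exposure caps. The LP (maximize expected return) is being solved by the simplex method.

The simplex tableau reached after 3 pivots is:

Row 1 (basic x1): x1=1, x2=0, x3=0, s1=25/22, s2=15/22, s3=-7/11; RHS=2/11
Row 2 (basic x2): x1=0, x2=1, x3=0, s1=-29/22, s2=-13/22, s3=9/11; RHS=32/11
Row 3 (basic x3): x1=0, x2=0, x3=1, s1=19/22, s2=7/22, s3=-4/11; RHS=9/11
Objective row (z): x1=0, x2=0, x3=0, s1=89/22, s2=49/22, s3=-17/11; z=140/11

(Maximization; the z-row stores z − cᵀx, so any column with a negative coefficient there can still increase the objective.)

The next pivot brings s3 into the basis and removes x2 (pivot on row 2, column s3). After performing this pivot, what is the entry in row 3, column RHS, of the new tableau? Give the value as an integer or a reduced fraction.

Pivot element is row 2, column s3: 9/11.
Normalize row 2: new (row 2, RHS) = (32/11)/(9/11) = 32/9.
row 3 ← row 3 − (-4/11)·(new row 2): 9/11 − (-4/11)·(32/9) = 19/9.

19/9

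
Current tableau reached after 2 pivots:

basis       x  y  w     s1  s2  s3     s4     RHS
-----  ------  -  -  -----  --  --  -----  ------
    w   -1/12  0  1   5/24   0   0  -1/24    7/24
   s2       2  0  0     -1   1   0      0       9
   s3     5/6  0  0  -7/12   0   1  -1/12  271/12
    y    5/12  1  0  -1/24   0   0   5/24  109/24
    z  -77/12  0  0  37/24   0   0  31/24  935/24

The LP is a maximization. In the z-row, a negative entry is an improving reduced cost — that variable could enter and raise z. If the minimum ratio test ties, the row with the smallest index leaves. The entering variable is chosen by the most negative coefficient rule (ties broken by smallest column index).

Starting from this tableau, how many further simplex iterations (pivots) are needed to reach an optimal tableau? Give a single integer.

2

pivot: x in, s2 out → z = 407/6
pivot: s1 in, w out → z = 149/2
No improving column remains; optimal.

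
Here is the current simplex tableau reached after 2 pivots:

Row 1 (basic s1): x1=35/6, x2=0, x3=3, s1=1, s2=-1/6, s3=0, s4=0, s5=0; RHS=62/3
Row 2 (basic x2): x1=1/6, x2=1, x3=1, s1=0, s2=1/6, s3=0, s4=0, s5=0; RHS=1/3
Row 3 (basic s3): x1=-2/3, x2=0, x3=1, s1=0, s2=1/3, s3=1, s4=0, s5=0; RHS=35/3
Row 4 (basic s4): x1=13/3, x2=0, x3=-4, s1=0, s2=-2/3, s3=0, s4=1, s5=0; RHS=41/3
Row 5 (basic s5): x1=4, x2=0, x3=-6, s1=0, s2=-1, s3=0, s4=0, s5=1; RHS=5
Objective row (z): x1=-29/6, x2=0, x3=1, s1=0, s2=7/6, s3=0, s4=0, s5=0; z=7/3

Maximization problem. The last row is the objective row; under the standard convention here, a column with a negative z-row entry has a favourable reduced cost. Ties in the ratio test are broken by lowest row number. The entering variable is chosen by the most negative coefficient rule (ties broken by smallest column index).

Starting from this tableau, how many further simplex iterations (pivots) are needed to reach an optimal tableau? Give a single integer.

pivot: x1 in, s5 out → z = 67/8
pivot: x3 in, x2 out → z = 9
No improving column remains; optimal.

2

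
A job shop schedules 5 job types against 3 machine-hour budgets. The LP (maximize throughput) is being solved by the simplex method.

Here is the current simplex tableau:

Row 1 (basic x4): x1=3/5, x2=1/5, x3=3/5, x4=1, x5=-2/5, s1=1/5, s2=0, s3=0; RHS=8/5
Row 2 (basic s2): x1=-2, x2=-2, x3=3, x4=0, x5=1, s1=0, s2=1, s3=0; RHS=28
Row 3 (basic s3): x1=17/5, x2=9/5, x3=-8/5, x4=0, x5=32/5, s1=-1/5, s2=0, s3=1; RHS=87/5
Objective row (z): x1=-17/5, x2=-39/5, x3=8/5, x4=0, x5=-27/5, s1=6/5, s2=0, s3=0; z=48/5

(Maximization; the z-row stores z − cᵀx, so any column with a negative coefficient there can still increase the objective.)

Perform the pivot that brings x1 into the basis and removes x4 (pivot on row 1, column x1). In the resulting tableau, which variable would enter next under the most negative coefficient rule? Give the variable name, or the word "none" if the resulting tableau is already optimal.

x5

Pivot element 3/5. New z-row = old z-row − (-17/5)·(row 1/(3/5)).
Updated z-row coefficients: x1: 0, x2: -20/3, x3: 5, x4: 17/3, x5: -23/3, s1: 7/3, s2: 0, s3: 0.
The most negative is -23/3 in column x5, so x5 would enter next.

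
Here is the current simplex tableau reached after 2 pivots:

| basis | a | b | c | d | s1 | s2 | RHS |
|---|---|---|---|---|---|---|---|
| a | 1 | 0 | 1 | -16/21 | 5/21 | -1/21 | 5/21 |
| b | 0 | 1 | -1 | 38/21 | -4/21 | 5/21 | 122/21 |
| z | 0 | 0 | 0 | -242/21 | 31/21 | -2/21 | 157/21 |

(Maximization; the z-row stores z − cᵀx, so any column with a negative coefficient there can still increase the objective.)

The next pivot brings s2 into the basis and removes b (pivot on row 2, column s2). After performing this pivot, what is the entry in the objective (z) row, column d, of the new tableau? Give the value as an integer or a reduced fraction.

Pivot element is row 2, column s2: 5/21.
Normalize row 2: new (row 2, d) = (38/21)/(5/21) = 38/5.
z-row ← z-row − (-2/21)·(new row 2): -242/21 − (-2/21)·(38/5) = -54/5.

-54/5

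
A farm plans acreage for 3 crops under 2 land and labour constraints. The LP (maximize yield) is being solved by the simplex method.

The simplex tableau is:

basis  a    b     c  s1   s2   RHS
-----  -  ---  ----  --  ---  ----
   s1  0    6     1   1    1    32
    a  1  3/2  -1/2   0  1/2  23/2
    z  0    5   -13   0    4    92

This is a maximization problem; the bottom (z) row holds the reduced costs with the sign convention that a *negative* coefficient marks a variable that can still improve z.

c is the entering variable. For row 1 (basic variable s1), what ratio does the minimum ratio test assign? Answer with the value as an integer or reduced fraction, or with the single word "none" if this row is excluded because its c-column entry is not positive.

Ratio = RHS / (c entry) = 32 / 1 = 32.

32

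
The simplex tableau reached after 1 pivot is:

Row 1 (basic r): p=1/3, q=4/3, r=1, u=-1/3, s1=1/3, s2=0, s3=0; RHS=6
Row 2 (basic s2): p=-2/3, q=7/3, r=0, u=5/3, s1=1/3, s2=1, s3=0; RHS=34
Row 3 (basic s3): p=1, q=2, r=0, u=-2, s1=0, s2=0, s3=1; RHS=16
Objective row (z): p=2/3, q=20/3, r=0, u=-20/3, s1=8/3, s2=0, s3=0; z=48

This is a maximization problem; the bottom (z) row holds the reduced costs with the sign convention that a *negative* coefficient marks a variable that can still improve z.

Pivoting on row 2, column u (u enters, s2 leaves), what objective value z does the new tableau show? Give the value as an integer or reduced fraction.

184

Minimum ratio for u: 34/(5/3) = 102/5.
z changes by −(z-row coeff of u)·ratio = −(-20/3)·(102/5) = 136.
New z = 48 + 136 = 184.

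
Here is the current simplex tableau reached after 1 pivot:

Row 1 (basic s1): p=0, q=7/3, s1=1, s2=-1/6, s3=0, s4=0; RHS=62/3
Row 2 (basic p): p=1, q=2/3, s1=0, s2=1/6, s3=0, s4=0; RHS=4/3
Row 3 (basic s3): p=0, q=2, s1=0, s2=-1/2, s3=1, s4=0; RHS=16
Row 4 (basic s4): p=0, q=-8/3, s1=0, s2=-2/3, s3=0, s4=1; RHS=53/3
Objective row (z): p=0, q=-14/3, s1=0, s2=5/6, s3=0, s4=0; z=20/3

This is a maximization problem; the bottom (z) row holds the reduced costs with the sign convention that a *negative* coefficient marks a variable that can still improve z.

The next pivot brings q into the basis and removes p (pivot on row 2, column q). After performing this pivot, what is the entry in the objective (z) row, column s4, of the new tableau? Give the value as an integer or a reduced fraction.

0

Pivot element is row 2, column q: 2/3.
Normalize row 2: new (row 2, s4) = 0/(2/3) = 0.
z-row ← z-row − (-14/3)·(new row 2): 0 − (-14/3)·0 = 0.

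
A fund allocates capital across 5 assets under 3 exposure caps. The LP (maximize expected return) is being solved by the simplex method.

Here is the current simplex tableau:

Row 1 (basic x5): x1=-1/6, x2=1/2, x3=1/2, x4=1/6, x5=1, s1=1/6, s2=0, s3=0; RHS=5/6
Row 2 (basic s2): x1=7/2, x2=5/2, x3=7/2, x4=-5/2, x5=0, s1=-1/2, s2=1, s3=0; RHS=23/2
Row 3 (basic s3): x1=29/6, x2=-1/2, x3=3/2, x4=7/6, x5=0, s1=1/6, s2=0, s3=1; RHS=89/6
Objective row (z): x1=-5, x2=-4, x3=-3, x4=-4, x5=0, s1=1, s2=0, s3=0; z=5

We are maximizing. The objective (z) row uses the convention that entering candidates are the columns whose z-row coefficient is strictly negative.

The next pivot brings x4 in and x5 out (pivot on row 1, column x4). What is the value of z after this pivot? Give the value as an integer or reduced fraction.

25

Minimum ratio for x4: (5/6)/(1/6) = 5.
z changes by −(z-row coeff of x4)·ratio = −(-4)·5 = 20.
New z = 5 + 20 = 25.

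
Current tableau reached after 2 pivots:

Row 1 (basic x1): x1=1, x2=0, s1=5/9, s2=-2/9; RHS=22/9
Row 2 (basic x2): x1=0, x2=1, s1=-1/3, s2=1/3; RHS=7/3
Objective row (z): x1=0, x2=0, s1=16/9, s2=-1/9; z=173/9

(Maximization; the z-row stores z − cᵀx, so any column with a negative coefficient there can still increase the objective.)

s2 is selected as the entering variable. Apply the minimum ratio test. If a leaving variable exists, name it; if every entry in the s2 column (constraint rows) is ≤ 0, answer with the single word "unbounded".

Ratios: row 1 (x1): entry -2/9 ≤ 0, skip; row 2 (x2): (7/3)/(1/3) = 7.
Minimum ratio is in the x2 row, so x2 leaves.

x2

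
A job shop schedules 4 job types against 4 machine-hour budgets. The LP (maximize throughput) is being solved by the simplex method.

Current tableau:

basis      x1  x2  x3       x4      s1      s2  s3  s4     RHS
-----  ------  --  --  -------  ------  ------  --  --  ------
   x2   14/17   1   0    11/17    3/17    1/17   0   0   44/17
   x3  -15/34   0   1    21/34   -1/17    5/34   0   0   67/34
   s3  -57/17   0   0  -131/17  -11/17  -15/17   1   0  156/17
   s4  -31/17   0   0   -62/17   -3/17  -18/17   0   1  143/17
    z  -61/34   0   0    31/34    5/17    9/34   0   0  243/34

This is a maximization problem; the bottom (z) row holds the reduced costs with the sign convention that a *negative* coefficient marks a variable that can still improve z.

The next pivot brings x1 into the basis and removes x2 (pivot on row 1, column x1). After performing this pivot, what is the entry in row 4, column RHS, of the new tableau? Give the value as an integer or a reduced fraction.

Pivot element is row 1, column x1: 14/17.
Normalize row 1: new (row 1, RHS) = (44/17)/(14/17) = 22/7.
row 4 ← row 4 − (-31/17)·(new row 1): 143/17 − (-31/17)·(22/7) = 99/7.

99/7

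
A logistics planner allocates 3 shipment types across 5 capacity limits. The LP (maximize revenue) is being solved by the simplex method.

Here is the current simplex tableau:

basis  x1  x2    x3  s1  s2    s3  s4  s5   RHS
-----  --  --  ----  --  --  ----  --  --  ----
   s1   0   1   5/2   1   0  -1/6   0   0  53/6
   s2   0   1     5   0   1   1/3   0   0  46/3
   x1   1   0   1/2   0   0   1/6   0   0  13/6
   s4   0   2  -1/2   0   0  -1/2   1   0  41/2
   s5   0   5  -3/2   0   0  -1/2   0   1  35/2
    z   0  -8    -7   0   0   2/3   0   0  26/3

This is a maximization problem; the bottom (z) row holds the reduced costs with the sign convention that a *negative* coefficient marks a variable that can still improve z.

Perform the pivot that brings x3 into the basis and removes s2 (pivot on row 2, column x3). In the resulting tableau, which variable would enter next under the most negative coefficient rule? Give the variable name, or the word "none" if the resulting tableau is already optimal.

x2

Pivot element 5. New z-row = old z-row − (-7)·(row 2/5).
Updated z-row coefficients: x1: 0, x2: -33/5, x3: 0, s1: 0, s2: 7/5, s3: 17/15, s4: 0, s5: 0.
The most negative is -33/5 in column x2, so x2 would enter next.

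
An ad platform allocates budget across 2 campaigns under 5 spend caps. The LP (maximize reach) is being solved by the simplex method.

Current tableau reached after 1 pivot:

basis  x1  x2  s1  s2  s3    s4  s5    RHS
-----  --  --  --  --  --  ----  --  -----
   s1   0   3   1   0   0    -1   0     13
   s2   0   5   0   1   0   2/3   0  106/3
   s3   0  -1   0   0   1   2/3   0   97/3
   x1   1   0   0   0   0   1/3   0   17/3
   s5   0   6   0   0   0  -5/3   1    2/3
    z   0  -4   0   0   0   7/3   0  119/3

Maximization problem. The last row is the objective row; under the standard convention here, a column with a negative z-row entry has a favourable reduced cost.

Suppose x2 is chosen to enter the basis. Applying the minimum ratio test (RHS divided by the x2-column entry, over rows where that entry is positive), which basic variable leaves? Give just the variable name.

Ratios: row 1 (s1): 13/3 = 13/3; row 2 (s2): (106/3)/5 = 106/15; row 3 (s3): entry -1 ≤ 0, skip; row 4 (x1): entry 0 ≤ 0, skip; row 5 (s5): (2/3)/6 = 1/9.
Minimum ratio 1/9 is in the s5 row, so s5 leaves.

s5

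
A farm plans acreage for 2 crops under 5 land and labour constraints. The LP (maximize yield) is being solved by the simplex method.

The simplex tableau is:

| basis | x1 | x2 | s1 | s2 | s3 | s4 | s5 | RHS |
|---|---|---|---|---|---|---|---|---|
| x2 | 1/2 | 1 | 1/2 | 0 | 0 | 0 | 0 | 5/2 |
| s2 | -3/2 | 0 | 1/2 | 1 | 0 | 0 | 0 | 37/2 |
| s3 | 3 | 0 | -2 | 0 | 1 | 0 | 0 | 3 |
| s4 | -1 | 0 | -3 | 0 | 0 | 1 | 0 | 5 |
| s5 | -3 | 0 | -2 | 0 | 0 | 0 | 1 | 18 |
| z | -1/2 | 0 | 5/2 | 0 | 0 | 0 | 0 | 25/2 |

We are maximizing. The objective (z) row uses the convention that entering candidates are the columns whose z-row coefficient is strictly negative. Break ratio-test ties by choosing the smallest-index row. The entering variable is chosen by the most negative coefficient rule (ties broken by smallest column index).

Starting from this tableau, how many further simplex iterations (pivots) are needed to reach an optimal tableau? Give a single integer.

1

pivot: x1 in, s3 out → z = 13
No improving column remains; optimal.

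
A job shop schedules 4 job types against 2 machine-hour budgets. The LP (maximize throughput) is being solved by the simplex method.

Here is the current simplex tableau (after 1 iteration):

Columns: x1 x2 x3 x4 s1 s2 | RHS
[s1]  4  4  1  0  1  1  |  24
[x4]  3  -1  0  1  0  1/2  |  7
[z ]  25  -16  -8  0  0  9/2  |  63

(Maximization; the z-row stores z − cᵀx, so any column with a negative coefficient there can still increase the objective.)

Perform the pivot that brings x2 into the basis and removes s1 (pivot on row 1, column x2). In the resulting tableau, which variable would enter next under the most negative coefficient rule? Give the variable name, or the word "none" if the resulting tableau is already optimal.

x3

Pivot element 4. New z-row = old z-row − (-16)·(row 1/4).
Updated z-row coefficients: x1: 41, x2: 0, x3: -4, x4: 0, s1: 4, s2: 17/2.
The most negative is -4 in column x3, so x3 would enter next.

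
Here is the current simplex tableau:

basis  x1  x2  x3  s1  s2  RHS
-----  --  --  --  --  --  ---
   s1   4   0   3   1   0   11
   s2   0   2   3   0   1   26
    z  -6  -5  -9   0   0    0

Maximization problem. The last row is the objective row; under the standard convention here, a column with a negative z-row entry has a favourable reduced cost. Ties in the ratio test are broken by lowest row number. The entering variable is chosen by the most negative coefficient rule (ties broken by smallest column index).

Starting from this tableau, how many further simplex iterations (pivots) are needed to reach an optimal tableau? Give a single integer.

pivot: x3 in, s1 out → z = 33
pivot: x2 in, s2 out → z = 141/2
pivot: x1 in, x3 out → z = 163/2
No improving column remains; optimal.

3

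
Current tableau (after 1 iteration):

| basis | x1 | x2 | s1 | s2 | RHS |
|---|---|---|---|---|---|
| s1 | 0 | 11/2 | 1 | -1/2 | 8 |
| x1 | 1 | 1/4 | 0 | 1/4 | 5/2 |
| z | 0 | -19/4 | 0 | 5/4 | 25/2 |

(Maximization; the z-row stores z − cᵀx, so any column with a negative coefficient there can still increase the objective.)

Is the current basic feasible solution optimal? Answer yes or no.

Column x2 has objective-row coefficient -19/4, which is negative; an improving pivot exists, so not yet optimal.

no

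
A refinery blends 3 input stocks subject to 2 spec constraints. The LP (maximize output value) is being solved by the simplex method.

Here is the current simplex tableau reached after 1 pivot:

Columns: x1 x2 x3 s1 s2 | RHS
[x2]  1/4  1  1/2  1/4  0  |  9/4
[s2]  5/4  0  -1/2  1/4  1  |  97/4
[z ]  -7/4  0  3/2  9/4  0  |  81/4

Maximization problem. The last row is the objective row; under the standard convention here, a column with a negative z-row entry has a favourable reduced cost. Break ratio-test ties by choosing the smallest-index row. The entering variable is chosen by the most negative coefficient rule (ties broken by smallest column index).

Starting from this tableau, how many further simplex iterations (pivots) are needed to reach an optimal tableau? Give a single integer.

1

pivot: x1 in, x2 out → z = 36
No improving column remains; optimal.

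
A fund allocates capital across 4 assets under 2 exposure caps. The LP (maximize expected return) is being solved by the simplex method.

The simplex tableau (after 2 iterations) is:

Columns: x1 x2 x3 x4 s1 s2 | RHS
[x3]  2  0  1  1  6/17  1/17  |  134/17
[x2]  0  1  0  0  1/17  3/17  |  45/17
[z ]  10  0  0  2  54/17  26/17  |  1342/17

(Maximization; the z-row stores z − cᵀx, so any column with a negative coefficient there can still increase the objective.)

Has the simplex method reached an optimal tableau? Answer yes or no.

No objective-row coefficient is strictly negative, so no entering variable exists; the tableau is optimal.

yes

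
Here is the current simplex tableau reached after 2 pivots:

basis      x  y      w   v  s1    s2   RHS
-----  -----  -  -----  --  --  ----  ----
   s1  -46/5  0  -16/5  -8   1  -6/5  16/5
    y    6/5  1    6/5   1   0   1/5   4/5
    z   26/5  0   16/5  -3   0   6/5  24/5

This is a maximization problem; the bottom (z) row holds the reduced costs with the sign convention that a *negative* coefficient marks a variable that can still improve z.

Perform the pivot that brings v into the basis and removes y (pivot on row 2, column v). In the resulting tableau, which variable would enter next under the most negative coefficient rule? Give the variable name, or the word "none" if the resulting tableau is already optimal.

none

Pivot element 1. New z-row = old z-row − (-3)·(row 2/1).
Updated z-row coefficients: x: 44/5, y: 3, w: 34/5, v: 0, s1: 0, s2: 9/5.
No coefficient is strictly negative; the tableau after this pivot is optimal.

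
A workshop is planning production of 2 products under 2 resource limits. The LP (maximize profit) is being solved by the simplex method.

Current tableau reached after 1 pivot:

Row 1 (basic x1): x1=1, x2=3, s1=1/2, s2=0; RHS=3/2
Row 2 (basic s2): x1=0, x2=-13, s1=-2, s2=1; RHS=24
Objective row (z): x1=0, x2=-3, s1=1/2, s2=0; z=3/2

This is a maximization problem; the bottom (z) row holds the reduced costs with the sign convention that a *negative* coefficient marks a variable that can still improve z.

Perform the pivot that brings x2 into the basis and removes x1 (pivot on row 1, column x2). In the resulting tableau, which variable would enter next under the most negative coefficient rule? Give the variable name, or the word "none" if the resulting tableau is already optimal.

Pivot element 3. New z-row = old z-row − (-3)·(row 1/3).
Updated z-row coefficients: x1: 1, x2: 0, s1: 1, s2: 0.
No coefficient is strictly negative; the tableau after this pivot is optimal.

none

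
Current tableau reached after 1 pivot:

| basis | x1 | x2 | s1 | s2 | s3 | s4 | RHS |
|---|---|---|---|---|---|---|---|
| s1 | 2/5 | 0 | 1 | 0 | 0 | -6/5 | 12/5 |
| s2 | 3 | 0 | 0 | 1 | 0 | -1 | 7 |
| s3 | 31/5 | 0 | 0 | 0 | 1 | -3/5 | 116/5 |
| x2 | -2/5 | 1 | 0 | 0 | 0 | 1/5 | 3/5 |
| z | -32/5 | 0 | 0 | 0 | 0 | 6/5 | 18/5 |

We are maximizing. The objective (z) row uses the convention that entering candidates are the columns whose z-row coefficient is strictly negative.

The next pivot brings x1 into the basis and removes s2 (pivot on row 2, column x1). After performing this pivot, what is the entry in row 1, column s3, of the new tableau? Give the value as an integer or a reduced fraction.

Pivot element is row 2, column x1: 3.
Normalize row 2: new (row 2, s3) = 0/3 = 0.
row 1 ← row 1 − (2/5)·(new row 2): 0 − (2/5)·0 = 0.

0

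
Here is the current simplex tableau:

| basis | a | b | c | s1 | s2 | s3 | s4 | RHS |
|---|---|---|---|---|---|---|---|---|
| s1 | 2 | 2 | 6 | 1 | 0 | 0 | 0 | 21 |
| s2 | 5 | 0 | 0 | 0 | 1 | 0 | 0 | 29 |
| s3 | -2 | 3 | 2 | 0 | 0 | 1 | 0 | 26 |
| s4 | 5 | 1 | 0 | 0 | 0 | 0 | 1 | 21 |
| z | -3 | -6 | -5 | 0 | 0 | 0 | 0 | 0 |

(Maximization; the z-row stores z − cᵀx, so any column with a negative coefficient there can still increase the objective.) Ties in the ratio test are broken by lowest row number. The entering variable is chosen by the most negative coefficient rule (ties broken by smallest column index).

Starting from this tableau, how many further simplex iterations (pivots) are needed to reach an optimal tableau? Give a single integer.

2

pivot: b in, s3 out → z = 52
pivot: a in, s1 out → z = 597/10
No improving column remains; optimal.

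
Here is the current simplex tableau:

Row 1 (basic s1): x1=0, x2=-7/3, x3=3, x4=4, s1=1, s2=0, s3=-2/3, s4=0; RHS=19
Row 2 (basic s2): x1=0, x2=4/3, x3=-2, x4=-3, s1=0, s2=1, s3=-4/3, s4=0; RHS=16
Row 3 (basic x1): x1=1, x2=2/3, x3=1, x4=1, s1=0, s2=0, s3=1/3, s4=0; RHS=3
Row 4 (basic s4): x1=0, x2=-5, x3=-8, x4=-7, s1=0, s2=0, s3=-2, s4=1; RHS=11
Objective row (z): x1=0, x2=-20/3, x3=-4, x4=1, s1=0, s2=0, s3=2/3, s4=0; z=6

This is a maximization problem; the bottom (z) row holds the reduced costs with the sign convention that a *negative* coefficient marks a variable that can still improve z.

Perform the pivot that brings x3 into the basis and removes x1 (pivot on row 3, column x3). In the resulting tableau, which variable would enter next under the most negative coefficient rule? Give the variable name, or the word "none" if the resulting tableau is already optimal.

x2

Pivot element 1. New z-row = old z-row − (-4)·(row 3/1).
Updated z-row coefficients: x1: 4, x2: -4, x3: 0, x4: 5, s1: 0, s2: 0, s3: 2, s4: 0.
The most negative is -4 in column x2, so x2 would enter next.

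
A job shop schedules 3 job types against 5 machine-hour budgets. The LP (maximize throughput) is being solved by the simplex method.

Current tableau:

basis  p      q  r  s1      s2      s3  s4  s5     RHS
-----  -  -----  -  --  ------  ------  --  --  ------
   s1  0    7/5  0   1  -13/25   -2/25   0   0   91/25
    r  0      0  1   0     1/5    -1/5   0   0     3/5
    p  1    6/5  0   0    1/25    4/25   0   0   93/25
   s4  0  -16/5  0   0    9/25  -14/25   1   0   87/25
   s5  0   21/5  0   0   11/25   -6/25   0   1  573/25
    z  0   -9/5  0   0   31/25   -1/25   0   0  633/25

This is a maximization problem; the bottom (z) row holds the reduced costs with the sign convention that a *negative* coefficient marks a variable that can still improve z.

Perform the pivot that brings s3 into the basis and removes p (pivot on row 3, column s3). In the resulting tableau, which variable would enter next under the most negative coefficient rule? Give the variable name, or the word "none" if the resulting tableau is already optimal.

q

Pivot element 4/25. New z-row = old z-row − (-1/25)·(row 3/(4/25)).
Updated z-row coefficients: p: 1/4, q: -3/2, r: 0, s1: 0, s2: 5/4, s3: 0, s4: 0, s5: 0.
The most negative is -3/2 in column q, so q would enter next.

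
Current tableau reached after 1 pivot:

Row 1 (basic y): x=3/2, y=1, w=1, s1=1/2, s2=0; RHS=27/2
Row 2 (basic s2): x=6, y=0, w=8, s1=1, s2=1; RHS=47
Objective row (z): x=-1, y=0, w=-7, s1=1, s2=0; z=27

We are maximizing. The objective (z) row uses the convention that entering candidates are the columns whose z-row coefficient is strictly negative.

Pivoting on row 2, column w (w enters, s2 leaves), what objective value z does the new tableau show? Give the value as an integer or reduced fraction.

545/8

Minimum ratio for w: 47/8 = 47/8.
z changes by −(z-row coeff of w)·ratio = −(-7)·(47/8) = 329/8.
New z = 27 + (329/8) = 545/8.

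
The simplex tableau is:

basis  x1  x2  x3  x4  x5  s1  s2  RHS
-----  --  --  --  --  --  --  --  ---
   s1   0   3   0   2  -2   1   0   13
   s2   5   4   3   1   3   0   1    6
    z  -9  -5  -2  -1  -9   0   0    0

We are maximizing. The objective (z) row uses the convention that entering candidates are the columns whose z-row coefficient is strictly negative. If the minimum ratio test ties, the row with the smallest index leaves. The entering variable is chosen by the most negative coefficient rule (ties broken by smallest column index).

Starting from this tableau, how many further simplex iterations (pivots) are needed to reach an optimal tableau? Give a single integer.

pivot: x1 in, s2 out → z = 54/5
pivot: x5 in, x1 out → z = 18
No improving column remains; optimal.

2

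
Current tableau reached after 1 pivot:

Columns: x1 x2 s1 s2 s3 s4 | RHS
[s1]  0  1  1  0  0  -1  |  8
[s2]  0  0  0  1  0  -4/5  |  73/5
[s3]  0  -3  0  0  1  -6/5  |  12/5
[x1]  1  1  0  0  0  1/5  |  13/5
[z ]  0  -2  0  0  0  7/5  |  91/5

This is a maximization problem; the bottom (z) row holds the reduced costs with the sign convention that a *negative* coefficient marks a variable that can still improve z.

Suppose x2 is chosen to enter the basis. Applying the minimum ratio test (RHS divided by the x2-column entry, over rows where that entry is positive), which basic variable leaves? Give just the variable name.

Ratios: row 1 (s1): 8/1 = 8; row 2 (s2): entry 0 ≤ 0, skip; row 3 (s3): entry -3 ≤ 0, skip; row 4 (x1): (13/5)/1 = 13/5.
Minimum ratio 13/5 is in the x1 row, so x1 leaves.

x1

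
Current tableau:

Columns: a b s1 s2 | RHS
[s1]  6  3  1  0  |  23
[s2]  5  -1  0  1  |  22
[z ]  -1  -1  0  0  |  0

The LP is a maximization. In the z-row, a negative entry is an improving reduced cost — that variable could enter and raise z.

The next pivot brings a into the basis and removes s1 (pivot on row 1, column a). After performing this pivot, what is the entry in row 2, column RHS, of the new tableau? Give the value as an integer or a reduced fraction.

Pivot element is row 1, column a: 6.
Normalize row 1: new (row 1, RHS) = 23/6 = 23/6.
row 2 ← row 2 − 5·(new row 1): 22 − 5·(23/6) = 17/6.

17/6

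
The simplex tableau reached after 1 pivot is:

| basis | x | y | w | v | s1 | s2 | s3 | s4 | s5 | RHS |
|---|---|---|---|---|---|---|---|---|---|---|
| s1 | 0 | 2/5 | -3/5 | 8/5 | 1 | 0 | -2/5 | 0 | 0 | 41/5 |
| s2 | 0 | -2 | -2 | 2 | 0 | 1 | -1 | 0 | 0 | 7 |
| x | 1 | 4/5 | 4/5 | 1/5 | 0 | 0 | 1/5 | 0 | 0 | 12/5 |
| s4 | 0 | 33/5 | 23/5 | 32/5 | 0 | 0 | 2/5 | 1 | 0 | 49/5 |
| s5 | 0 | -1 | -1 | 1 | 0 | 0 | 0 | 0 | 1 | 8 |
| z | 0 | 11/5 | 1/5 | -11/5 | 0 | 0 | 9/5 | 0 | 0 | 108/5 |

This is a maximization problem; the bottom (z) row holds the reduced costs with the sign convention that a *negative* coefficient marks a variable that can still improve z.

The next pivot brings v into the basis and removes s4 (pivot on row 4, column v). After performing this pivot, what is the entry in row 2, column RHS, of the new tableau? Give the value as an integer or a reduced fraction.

63/16

Pivot element is row 4, column v: 32/5.
Normalize row 4: new (row 4, RHS) = (49/5)/(32/5) = 49/32.
row 2 ← row 2 − 2·(new row 4): 7 − 2·(49/32) = 63/16.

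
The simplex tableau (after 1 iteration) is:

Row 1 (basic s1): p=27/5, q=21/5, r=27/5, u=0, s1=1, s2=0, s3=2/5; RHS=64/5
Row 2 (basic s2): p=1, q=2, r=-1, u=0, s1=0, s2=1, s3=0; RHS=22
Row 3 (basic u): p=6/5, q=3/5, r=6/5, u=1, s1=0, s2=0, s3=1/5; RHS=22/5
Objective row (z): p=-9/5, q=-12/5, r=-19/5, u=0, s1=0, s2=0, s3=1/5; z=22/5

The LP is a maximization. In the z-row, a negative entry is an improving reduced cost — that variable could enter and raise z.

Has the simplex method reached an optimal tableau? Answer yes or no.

no

Column p has objective-row coefficient -9/5, which is negative; an improving pivot exists, so not yet optimal.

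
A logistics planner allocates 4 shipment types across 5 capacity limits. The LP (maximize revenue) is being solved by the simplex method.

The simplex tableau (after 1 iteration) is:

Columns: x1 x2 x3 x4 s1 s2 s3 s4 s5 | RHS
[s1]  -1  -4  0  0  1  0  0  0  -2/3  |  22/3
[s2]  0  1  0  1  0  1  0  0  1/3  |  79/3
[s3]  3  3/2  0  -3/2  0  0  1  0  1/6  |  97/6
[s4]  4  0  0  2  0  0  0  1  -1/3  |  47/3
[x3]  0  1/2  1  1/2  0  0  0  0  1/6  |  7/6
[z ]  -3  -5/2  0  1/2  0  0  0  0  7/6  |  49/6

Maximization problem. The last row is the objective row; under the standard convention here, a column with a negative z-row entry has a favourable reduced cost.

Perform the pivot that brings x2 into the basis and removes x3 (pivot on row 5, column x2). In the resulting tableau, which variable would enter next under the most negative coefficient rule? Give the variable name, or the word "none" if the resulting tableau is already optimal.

Pivot element 1/2. New z-row = old z-row − (-5/2)·(row 5/(1/2)).
Updated z-row coefficients: x1: -3, x2: 0, x3: 5, x4: 3, s1: 0, s2: 0, s3: 0, s4: 0, s5: 2.
The most negative is -3 in column x1, so x1 would enter next.

x1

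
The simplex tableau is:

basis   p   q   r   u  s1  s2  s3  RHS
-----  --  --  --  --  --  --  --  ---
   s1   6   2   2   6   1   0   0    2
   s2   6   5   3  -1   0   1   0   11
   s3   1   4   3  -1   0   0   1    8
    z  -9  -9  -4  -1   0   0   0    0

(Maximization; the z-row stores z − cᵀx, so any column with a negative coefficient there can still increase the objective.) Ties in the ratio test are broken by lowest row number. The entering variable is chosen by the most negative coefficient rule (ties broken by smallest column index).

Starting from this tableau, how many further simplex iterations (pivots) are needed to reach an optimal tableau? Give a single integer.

2

pivot: p in, s1 out → z = 3
pivot: q in, p out → z = 9
No improving column remains; optimal.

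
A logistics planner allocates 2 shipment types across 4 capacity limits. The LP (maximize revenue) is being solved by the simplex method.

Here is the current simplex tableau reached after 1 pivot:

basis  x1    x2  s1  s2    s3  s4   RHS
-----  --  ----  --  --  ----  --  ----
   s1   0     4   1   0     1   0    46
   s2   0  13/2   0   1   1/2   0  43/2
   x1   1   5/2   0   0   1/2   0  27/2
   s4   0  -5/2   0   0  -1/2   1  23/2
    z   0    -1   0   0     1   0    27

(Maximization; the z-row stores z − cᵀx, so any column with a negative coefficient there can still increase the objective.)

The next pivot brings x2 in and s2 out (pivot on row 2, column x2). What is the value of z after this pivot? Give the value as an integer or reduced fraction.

Minimum ratio for x2: (43/2)/(13/2) = 43/13.
z changes by −(z-row coeff of x2)·ratio = −(-1)·(43/13) = 43/13.
New z = 27 + (43/13) = 394/13.

394/13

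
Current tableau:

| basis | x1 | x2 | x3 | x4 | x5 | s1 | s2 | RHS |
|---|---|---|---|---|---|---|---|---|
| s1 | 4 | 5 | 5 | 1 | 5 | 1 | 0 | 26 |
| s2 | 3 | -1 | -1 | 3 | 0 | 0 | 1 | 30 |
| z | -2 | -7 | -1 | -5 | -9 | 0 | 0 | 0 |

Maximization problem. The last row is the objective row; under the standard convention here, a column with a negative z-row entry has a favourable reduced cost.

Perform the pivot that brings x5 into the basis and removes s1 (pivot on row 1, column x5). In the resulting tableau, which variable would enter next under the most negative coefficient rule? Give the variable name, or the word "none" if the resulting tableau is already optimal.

x4

Pivot element 5. New z-row = old z-row − (-9)·(row 1/5).
Updated z-row coefficients: x1: 26/5, x2: 2, x3: 8, x4: -16/5, x5: 0, s1: 9/5, s2: 0.
The most negative is -16/5 in column x4, so x4 would enter next.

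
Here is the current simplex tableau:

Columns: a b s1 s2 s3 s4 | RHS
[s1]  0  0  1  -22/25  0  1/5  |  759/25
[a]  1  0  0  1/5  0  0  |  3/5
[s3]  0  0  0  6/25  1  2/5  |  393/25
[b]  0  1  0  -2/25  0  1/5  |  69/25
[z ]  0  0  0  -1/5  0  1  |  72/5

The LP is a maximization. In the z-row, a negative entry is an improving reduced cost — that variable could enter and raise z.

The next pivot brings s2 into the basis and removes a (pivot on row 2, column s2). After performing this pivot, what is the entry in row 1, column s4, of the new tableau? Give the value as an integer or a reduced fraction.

1/5

Pivot element is row 2, column s2: 1/5.
Normalize row 2: new (row 2, s4) = 0/(1/5) = 0.
row 1 ← row 1 − (-22/25)·(new row 2): 1/5 − (-22/25)·0 = 1/5.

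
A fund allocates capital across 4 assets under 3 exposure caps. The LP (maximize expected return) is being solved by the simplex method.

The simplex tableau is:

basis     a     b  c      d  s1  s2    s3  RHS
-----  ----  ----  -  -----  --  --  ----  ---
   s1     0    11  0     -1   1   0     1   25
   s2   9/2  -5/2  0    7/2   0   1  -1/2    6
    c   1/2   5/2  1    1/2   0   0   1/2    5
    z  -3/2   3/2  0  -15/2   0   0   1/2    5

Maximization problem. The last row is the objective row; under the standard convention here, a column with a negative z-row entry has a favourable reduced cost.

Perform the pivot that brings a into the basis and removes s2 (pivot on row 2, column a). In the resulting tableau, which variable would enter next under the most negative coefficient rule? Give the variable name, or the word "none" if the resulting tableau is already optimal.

d

Pivot element 9/2. New z-row = old z-row − (-3/2)·(row 2/(9/2)).
Updated z-row coefficients: a: 0, b: 2/3, c: 0, d: -19/3, s1: 0, s2: 1/3, s3: 1/3.
The most negative is -19/3 in column d, so d would enter next.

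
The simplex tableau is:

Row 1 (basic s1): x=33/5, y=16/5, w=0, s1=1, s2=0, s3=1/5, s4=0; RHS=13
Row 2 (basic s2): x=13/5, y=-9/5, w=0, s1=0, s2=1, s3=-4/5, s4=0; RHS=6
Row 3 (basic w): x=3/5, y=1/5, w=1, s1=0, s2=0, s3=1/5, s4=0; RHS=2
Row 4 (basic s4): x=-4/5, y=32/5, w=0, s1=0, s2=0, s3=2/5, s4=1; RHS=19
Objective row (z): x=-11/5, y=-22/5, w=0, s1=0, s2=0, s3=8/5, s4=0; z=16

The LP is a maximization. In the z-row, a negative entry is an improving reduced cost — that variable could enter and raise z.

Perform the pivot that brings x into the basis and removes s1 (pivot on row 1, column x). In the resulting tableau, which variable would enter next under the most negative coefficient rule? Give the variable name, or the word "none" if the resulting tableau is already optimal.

y

Pivot element 33/5. New z-row = old z-row − (-11/5)·(row 1/(33/5)).
Updated z-row coefficients: x: 0, y: -10/3, w: 0, s1: 1/3, s2: 0, s3: 5/3, s4: 0.
The most negative is -10/3 in column y, so y would enter next.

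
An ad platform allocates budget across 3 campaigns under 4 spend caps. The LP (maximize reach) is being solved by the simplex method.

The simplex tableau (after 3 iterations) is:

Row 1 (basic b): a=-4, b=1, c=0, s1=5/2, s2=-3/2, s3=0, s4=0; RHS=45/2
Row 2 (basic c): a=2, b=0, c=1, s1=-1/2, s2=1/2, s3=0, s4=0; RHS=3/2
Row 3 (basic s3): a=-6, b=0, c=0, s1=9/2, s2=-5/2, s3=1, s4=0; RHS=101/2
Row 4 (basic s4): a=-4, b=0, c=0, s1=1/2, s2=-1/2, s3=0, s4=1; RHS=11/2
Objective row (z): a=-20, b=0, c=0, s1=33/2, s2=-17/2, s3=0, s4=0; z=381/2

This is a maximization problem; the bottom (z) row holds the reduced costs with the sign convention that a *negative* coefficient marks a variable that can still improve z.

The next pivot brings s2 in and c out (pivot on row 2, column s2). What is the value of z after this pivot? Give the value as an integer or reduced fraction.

216

Minimum ratio for s2: (3/2)/(1/2) = 3.
z changes by −(z-row coeff of s2)·ratio = −(-17/2)·3 = 51/2.
New z = 381/2 + (51/2) = 216.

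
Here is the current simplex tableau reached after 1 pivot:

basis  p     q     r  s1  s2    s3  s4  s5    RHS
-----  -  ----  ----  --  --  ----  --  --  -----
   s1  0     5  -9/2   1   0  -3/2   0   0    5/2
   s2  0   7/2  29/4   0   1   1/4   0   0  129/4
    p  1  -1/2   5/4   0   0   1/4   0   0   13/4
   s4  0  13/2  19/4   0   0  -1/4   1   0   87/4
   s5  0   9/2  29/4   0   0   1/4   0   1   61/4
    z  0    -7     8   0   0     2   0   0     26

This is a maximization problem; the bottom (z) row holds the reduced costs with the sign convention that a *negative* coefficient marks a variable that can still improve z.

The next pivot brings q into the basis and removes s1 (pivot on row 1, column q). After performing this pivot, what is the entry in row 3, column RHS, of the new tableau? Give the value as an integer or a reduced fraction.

7/2

Pivot element is row 1, column q: 5.
Normalize row 1: new (row 1, RHS) = (5/2)/5 = 1/2.
row 3 ← row 3 − (-1/2)·(new row 1): 13/4 − (-1/2)·(1/2) = 7/2.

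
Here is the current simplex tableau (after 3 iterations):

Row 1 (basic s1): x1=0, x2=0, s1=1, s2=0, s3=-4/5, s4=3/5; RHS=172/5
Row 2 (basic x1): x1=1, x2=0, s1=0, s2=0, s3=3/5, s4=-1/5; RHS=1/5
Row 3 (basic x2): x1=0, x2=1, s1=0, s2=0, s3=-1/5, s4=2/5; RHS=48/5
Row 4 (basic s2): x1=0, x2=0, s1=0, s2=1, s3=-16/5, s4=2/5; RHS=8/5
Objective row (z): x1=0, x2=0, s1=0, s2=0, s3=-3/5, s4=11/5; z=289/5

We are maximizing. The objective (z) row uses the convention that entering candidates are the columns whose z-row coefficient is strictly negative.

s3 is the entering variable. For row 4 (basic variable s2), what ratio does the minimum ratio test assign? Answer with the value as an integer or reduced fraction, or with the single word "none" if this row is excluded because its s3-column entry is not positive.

none

The s3 entry in row 4 is -16/5 ≤ 0, so this row gives no ratio.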